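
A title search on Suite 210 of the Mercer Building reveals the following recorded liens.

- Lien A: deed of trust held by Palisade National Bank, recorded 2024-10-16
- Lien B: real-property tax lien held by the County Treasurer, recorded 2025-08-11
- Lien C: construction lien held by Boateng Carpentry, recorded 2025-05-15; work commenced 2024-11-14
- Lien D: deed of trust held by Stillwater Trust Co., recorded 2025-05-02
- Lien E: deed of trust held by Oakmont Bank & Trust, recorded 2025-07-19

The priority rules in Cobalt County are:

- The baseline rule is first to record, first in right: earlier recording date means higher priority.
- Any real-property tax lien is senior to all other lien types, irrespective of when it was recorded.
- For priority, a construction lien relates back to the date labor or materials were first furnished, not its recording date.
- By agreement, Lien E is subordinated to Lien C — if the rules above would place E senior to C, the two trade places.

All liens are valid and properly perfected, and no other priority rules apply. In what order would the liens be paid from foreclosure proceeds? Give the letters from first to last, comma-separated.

Adjusting effective dates: C relates back to 2024-11-14 (work commenced).
B is a real-property tax lien, so it outranks all other liens regardless of date.
Remaining liens by effective date: A (2024-10-16), C (2024-11-14), D (2025-05-02), E (2025-07-19).
Since E is not senior to C, the subordination leaves the order unchanged.

B, A, C, D, E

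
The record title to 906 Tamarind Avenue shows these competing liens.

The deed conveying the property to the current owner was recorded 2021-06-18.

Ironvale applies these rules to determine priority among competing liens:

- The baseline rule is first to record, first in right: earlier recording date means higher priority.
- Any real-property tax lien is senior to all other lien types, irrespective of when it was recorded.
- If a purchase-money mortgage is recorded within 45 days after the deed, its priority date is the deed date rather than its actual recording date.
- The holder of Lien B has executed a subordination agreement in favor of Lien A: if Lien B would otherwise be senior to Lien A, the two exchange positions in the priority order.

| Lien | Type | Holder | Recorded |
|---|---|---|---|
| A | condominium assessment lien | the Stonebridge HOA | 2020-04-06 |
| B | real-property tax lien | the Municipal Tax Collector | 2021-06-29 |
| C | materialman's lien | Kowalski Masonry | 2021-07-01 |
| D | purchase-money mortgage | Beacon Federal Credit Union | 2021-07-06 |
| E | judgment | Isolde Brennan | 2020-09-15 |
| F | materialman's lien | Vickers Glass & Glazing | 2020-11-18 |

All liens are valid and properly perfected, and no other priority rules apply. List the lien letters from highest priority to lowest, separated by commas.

Effective dates: D relates back to the deed date 2021-06-18.
B is a real-property tax lien, so it outranks all other liens regardless of date.
Remaining liens by effective date: A (2020-04-06), E (2020-09-15), F (2020-11-18), D (2021-06-18), C (2021-07-01).
B is senior to A before the subordination, so the two trade places.

A, B, E, F, D, C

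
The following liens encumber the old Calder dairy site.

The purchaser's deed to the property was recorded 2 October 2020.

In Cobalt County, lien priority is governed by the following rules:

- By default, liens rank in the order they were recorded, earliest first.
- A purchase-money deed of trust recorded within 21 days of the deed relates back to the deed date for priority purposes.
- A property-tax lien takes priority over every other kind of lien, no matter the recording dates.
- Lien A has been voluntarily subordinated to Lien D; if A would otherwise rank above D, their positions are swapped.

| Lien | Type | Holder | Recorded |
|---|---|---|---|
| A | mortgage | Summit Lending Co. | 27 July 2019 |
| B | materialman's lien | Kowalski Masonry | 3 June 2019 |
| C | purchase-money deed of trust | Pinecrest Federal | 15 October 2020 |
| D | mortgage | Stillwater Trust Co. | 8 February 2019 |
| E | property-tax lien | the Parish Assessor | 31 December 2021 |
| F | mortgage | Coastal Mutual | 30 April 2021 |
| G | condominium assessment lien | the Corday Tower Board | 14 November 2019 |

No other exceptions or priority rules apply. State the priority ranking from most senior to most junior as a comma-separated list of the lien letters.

First, effective dates: C's effective date is the deed date, 2 October 2020.
As a property-tax lien, E is senior to every other lien.
The other liens, earliest effective date first: D (8 February 2019), B (3 June 2019), A (27 July 2019), G (14 November 2019), C (2 October 2020), F (30 April 2021).
A already ranks below D; the subordination has no effect.

E, D, B, A, G, C, F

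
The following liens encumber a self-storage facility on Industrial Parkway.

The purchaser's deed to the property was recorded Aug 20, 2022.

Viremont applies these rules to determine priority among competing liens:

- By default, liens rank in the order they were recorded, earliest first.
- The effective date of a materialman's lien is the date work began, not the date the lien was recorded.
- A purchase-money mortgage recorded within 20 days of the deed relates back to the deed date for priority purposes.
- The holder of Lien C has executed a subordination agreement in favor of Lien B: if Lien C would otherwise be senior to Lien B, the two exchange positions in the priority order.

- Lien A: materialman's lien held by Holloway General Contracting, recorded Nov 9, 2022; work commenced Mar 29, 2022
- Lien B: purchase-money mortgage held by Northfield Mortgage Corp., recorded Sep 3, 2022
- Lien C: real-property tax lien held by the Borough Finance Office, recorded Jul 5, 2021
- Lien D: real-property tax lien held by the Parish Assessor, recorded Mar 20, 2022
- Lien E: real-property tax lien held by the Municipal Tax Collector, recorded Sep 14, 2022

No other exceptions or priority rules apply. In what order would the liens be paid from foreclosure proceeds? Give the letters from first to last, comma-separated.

Adjusting effective dates: A relates back to Mar 29, 2022 (work commenced); B was recorded within the 20-day window, so its effective date is the deed date Aug 20, 2022.
By effective date, earliest first: C (Jul 5, 2021), D (Mar 20, 2022), A (Mar 29, 2022), B (Aug 20, 2022), E (Sep 14, 2022).
C is senior to B before the subordination, so the two trade places.

B, D, A, C, E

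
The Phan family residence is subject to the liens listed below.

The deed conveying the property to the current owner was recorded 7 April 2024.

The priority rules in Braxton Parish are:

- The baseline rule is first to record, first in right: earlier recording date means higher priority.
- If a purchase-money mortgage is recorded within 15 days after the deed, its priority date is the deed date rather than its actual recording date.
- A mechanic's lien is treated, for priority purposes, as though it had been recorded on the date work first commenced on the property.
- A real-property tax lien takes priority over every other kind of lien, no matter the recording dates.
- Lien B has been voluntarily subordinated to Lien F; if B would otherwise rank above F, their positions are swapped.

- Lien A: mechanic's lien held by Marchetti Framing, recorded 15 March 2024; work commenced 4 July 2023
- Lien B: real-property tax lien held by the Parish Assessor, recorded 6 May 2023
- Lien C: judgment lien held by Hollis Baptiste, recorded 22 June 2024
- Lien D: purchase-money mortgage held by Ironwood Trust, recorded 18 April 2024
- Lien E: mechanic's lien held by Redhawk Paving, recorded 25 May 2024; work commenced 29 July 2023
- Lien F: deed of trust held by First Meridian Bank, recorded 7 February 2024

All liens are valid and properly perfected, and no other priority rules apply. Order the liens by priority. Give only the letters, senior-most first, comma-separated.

Effective dates: A's effective date is 4 July 2023, when work began; D was recorded within the 15-day window, so its effective date is the deed date 7 April 2024; E relates back to 29 July 2023 (work commenced).
As a real-property tax lien, B is senior to every other lien.
Remaining liens by effective date: A (4 July 2023), E (29 July 2023), F (7 February 2024), D (7 April 2024), C (22 June 2024).
Because B would otherwise rank above F, the subordination swaps them.

F, A, E, B, D, C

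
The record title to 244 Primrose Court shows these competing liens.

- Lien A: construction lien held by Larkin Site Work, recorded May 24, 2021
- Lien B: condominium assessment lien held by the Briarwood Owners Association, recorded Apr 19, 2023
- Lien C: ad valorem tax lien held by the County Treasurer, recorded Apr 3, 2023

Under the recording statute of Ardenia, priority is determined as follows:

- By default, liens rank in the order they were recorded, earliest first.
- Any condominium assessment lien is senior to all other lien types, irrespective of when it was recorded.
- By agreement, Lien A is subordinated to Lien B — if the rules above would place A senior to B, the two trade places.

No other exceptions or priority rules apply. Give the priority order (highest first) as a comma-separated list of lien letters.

As a condominium assessment lien, B is senior to every other lien.
The other liens, earliest effective date first: A (May 24, 2021), C (Apr 3, 2023).
A is already junior to B, so the subordination agreement changes nothing.

B, A, C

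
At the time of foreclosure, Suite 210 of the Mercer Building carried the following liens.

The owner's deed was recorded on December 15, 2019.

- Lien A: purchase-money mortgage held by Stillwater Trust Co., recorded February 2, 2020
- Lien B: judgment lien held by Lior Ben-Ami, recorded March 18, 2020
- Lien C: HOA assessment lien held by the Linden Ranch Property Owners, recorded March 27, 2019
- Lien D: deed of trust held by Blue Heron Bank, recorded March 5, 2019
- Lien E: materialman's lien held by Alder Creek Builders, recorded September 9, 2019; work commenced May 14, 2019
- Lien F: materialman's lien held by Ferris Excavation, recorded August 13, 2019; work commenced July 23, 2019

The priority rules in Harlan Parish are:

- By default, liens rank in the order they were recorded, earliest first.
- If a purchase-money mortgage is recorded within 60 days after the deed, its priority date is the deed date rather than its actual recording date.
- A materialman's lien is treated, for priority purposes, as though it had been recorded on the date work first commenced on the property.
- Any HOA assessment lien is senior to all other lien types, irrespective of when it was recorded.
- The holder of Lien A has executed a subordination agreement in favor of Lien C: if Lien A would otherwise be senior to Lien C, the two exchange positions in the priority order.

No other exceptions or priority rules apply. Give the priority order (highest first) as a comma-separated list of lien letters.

C, D, E, F, A, B

Effective dates after the stated exceptions: A's effective date is the deed date, December 15, 2019; E's effective date is May 14, 2019, when work began; F is treated as recorded July 23, 2019, the work-commencement date.
C, as an HOA assessment lien, has superpriority and ranks first.
Ordering the rest by effective date: D (March 5, 2019), E (May 14, 2019), F (July 23, 2019), A (December 15, 2019), B (March 18, 2020).
A is already junior to C, so the subordination agreement changes nothing.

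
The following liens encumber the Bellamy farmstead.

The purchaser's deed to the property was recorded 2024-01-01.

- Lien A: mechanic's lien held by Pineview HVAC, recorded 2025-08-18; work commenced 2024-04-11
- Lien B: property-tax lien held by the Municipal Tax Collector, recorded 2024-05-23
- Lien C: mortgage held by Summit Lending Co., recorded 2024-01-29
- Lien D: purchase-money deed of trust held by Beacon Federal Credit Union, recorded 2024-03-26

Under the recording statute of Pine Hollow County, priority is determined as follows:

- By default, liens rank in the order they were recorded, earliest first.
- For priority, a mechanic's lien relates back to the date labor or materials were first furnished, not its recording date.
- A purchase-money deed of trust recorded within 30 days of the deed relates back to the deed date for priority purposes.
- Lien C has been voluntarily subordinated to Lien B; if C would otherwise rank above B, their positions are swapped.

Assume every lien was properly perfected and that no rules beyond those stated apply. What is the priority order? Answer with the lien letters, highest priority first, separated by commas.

B, D, A, C

Effective dates: A relates back to 2024-04-11 (work commenced); D was recorded 85 days after the deed, outside the 30-day window, so it keeps its recording date.
By effective date: C (2024-01-29), D (2024-03-26), A (2024-04-11), B (2024-05-23).
C would otherwise be senior to B, so under the subordination agreement C and B exchange positions.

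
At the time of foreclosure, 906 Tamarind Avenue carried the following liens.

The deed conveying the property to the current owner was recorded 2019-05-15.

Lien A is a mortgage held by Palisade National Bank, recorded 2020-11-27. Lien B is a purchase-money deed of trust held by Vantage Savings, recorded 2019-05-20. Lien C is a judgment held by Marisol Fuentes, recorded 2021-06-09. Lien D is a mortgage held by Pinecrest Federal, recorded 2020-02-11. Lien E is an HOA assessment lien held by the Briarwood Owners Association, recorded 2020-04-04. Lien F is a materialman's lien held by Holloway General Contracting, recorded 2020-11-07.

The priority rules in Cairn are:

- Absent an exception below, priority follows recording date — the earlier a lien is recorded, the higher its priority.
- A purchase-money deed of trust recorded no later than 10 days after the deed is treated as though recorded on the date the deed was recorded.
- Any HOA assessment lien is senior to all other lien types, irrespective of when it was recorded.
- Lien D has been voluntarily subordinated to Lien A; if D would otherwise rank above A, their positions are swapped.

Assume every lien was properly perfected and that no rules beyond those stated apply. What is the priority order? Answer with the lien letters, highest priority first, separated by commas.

Effective dates: B relates back to the deed date 2019-05-15.
E, as an HOA assessment lien, has superpriority and ranks first.
Remaining liens by effective date: B (2019-05-15), D (2020-02-11), F (2020-11-07), A (2020-11-27), C (2021-06-09).
The subordination applies — D was senior to A — so D and A swap.

E, B, A, F, D, C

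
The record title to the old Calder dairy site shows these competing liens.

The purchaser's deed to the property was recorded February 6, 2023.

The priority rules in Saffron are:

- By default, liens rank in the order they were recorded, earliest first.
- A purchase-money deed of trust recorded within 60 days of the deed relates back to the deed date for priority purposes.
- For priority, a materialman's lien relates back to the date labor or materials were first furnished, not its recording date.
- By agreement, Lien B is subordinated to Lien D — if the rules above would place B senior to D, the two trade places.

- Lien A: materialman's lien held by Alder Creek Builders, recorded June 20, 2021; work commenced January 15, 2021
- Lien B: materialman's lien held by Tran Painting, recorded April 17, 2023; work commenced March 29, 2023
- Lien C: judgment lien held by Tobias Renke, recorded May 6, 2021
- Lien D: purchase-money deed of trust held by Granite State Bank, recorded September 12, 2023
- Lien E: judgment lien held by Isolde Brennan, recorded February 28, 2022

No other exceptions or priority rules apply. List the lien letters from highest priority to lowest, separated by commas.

Adjusting effective dates: A's effective date is January 15, 2021, when work began; B's effective date is March 29, 2023, when work began; D missed the 60-day window (218 days after the deed), so its recording date stands.
By effective date: A (January 15, 2021), C (May 6, 2021), E (February 28, 2022), B (March 29, 2023), D (September 12, 2023).
B is senior to D before the subordination, so the two trade places.

A, C, E, D, B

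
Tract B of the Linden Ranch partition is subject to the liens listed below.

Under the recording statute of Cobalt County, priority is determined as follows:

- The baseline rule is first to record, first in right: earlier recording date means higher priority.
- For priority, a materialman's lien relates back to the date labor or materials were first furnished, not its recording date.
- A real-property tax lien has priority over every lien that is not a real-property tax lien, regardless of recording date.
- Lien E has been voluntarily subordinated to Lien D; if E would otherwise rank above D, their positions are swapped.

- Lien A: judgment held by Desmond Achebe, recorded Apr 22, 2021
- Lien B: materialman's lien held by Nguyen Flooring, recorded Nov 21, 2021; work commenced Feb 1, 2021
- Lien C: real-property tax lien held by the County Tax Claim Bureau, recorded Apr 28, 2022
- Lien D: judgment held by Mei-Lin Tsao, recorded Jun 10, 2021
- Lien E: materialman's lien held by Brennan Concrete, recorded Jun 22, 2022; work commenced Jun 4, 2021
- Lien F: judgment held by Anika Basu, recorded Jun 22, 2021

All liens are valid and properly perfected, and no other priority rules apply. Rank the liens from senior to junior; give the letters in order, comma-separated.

Effective dates: B relates back to Feb 1, 2021 (work commenced); E's effective date is Jun 4, 2021, when work began.
C, as a real-property tax lien, has superpriority and ranks first.
The other liens, earliest effective date first: B (Feb 1, 2021), A (Apr 22, 2021), E (Jun 4, 2021), D (Jun 10, 2021), F (Jun 22, 2021).
Because E would otherwise rank above D, the subordination swaps them.

C, B, A, D, E, F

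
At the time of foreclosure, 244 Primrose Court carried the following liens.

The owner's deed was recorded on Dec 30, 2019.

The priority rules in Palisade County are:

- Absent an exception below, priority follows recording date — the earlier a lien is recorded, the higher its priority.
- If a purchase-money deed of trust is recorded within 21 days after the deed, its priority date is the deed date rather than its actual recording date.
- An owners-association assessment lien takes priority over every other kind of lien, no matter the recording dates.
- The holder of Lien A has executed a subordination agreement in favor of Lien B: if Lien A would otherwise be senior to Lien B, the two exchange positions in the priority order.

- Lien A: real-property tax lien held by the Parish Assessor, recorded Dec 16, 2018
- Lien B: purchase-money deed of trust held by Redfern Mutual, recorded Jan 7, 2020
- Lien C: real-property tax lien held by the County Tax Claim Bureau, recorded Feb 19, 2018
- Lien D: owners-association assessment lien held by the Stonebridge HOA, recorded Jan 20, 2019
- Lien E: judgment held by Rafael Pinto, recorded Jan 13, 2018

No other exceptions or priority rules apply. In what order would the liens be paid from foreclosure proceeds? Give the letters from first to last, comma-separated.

Effective dates: B's effective date is the deed date, Dec 30, 2019.
As an owners-association assessment lien, D is senior to every other lien.
The other liens, earliest effective date first: E (Jan 13, 2018), C (Feb 19, 2018), A (Dec 16, 2018), B (Dec 30, 2019).
A is senior to B before the subordination, so the two trade places.

D, E, C, B, A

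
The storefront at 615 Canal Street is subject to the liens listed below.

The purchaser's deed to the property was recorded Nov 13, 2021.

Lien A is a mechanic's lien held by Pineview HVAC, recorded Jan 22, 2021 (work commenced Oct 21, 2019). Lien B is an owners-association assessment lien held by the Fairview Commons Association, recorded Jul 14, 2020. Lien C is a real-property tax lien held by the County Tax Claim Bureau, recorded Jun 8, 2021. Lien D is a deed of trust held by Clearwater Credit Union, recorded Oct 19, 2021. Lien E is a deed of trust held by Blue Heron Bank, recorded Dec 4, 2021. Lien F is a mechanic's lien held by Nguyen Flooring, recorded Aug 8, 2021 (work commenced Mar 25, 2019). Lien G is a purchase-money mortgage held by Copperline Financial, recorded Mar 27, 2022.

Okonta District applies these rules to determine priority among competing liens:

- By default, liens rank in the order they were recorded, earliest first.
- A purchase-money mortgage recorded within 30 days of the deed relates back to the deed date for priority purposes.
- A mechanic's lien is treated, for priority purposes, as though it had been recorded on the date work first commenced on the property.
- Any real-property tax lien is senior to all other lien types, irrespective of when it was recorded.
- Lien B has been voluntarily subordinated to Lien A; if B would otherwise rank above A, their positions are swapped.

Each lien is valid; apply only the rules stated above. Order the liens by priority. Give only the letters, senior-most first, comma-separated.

Adjusting effective dates: A's effective date is Oct 21, 2019, when work began; F is treated as recorded Mar 25, 2019, the work-commencement date; G missed the 30-day window (134 days after the deed), so its recording date stands.
C, as a real-property tax lien, has superpriority and ranks first.
Remaining liens by effective date: F (Mar 25, 2019), A (Oct 21, 2019), B (Jul 14, 2020), D (Oct 19, 2021), E (Dec 4, 2021), G (Mar 27, 2022).
Since B is not senior to A, the subordination leaves the order unchanged.

C, F, A, B, D, E, G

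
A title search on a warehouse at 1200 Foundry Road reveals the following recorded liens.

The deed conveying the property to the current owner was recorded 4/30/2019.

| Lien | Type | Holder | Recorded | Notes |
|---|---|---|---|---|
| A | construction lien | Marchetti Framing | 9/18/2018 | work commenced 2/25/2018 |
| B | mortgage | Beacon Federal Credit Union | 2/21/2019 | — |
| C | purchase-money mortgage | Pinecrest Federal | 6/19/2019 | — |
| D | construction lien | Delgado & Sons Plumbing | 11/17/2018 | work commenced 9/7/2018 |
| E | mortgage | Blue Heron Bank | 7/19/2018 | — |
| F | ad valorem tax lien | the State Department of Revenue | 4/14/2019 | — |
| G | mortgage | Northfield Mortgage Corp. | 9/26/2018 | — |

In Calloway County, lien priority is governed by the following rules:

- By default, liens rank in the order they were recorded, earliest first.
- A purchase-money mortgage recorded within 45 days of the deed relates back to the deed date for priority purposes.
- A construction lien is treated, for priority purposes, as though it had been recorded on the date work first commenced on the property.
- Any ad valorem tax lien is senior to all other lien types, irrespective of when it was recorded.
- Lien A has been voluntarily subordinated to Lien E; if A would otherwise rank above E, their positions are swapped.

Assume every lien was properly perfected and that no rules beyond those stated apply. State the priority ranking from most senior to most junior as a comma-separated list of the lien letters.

Effective dates after the stated exceptions: A's effective date is 2/25/2018, when work began; C was recorded 50 days after the deed — beyond 45 days — so no relation-back applies; D is treated as recorded 9/7/2018, the work-commencement date.
As an ad valorem tax lien, F is senior to every other lien.
The other liens, earliest effective date first: A (2/25/2018), E (7/19/2018), D (9/7/2018), G (9/26/2018), B (2/21/2019), C (6/19/2019).
A is senior to E before the subordination, so the two trade places.

F, E, A, D, G, B, C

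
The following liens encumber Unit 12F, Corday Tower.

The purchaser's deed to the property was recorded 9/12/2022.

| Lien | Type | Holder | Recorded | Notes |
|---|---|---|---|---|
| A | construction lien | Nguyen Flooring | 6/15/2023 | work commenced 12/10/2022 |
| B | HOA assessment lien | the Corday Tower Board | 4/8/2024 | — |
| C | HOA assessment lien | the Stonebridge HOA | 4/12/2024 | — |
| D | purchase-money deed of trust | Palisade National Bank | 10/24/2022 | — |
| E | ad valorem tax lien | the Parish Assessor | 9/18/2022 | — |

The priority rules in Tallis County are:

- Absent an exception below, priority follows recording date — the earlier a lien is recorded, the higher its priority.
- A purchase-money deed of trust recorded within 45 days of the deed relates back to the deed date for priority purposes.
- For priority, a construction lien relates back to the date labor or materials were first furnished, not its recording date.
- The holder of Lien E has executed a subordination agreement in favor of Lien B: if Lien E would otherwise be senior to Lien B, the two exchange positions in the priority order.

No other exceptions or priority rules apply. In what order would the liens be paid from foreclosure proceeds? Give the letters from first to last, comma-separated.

Effective dates: A's effective date is 12/10/2022, when work began; D relates back to the deed date 9/12/2022.
By effective date: D (9/12/2022), E (9/18/2022), A (12/10/2022), B (4/8/2024), C (4/12/2024).
E is senior to B before the subordination, so the two trade places.

D, B, A, E, C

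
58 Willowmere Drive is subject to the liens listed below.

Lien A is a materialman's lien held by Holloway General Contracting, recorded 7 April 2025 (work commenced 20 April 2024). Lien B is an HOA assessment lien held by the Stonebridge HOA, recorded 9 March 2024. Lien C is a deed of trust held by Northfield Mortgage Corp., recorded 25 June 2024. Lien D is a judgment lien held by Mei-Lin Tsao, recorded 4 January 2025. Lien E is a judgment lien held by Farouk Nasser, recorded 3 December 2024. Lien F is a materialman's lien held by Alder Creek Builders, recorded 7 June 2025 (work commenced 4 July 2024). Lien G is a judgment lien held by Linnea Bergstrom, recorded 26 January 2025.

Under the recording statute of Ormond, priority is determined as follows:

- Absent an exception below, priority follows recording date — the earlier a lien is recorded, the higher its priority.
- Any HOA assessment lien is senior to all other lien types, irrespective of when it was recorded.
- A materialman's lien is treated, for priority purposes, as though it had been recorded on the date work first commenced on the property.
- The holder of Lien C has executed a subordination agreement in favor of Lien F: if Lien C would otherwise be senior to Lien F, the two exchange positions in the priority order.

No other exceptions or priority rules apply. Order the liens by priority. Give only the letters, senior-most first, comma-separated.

B, A, F, C, E, D, G

Adjusting effective dates: A's effective date is 20 April 2024, when work began; F relates back to 4 July 2024 (work commenced).
As an HOA assessment lien, B is senior to every other lien.
Remaining liens by effective date: A (20 April 2024), C (25 June 2024), F (4 July 2024), E (3 December 2024), D (4 January 2025), G (26 January 2025).
The subordination applies — C was senior to F — so C and F swap.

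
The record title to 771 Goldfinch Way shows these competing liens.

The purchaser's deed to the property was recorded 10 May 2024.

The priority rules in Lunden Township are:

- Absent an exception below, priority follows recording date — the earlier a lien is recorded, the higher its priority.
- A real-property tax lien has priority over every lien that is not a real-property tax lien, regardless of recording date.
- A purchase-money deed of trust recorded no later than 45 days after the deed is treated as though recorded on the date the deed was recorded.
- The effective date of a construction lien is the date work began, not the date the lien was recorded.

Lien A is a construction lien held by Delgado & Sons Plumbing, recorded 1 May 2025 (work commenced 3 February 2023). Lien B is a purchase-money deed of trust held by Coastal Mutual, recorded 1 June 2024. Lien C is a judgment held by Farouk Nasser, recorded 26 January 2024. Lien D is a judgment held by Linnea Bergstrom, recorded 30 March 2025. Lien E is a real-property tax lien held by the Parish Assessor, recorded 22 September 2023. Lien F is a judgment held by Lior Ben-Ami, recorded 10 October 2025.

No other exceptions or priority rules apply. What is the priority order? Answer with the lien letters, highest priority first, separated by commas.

E, A, C, B, D, F

Adjusting effective dates: A's effective date is 3 February 2023, when work began; B's effective date is the deed date, 10 May 2024.
As a real-property tax lien, E is senior to every other lien.
Remaining liens by effective date: A (3 February 2023), C (26 January 2024), B (10 May 2024), D (30 March 2025), F (10 October 2025).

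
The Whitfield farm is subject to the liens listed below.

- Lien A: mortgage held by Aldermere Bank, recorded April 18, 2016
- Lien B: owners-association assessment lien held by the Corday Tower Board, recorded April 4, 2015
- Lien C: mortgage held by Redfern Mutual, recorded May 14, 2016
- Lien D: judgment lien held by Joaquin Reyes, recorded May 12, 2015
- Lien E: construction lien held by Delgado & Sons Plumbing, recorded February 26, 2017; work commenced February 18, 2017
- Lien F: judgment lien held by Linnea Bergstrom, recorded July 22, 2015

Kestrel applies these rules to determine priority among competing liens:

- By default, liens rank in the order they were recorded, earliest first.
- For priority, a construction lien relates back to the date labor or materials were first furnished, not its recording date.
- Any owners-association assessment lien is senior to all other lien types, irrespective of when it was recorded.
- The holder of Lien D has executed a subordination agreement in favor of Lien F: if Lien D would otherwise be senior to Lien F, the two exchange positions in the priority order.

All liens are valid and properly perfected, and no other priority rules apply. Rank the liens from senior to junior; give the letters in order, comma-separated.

B, F, D, A, C, E

Adjusting effective dates: E's effective date is February 18, 2017, when work began.
As an owners-association assessment lien, B is senior to every other lien.
The other liens, earliest effective date first: D (May 12, 2015), F (July 22, 2015), A (April 18, 2016), C (May 14, 2016), E (February 18, 2017).
D would otherwise be senior to F, so under the subordination agreement D and F exchange positions.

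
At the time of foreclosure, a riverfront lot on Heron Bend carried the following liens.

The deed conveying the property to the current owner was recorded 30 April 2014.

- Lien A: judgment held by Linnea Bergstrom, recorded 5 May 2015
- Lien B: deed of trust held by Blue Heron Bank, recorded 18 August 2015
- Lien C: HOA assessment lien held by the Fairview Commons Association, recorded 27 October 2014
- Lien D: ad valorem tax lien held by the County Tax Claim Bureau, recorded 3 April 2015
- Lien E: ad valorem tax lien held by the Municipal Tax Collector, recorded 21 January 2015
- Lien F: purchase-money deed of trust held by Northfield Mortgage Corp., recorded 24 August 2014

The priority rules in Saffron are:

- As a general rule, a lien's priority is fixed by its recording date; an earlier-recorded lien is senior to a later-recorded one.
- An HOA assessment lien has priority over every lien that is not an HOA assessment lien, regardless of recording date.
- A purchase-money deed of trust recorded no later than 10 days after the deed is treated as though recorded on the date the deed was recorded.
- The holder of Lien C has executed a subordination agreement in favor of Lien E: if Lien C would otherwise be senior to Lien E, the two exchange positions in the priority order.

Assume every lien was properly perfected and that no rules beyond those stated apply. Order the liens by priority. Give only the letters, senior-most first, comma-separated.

E, F, C, D, A, B

Effective dates: F was recorded 116 days after the deed — beyond 10 days — so no relation-back applies.
As an HOA assessment lien, C is senior to every other lien.
Ordering the rest by effective date: F (24 August 2014), E (21 January 2015), D (3 April 2015), A (5 May 2015), B (18 August 2015).
C is senior to E before the subordination, so the two trade places.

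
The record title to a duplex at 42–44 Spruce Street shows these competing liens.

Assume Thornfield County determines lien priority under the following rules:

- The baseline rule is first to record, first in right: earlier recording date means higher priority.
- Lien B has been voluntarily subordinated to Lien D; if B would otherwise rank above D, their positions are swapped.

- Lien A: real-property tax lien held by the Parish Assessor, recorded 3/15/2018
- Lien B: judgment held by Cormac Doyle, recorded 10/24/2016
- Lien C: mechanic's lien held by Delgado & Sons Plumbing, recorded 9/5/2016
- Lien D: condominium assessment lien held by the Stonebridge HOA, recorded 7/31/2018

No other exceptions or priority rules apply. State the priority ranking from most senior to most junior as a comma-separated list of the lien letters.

Ordering by effective date: C (9/5/2016), B (10/24/2016), A (3/15/2018), D (7/31/2018).
The subordination applies — B was senior to D — so B and D swap.

C, D, A, B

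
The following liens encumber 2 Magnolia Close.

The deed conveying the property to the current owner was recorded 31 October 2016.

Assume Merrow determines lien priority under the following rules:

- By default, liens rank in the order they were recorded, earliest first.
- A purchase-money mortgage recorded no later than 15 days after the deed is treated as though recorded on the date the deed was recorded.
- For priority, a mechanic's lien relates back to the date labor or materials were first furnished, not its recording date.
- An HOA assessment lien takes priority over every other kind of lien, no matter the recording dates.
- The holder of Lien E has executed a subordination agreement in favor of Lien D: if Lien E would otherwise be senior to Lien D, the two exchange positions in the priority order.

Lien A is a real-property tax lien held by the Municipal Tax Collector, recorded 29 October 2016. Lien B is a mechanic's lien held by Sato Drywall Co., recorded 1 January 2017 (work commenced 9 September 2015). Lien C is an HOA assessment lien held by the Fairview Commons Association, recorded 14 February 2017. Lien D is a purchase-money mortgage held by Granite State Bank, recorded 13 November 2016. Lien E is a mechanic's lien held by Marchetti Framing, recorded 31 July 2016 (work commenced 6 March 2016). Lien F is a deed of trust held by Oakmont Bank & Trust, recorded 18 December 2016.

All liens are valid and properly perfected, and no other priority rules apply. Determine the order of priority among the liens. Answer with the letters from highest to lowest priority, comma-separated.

C, B, D, A, E, F

First, effective dates: B relates back to 9 September 2015 (work commenced); D's effective date is the deed date, 31 October 2016; E relates back to 6 March 2016 (work commenced).
As an HOA assessment lien, C is senior to every other lien.
Ordering the rest by effective date: B (9 September 2015), E (6 March 2016), A (29 October 2016), D (31 October 2016), F (18 December 2016).
Because E would otherwise rank above D, the subordination swaps them.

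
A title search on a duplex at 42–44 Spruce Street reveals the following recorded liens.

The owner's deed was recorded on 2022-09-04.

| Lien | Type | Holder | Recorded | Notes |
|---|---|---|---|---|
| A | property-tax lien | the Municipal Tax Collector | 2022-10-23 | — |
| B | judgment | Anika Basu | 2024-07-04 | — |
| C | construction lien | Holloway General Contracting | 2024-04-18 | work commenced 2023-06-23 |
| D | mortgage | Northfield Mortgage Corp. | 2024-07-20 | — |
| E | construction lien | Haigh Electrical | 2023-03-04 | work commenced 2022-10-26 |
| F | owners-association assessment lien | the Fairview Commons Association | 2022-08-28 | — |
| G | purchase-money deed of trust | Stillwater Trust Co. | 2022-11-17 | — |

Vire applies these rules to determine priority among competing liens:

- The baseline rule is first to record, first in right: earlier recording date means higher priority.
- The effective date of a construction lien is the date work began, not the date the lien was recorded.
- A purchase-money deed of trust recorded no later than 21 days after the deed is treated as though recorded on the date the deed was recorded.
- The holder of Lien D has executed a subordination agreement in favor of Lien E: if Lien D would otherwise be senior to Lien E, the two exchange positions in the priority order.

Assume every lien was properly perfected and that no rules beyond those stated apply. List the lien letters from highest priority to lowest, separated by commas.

Effective dates after the stated exceptions: C relates back to 2023-06-23 (work commenced); E's effective date is 2022-10-26, when work began; G was recorded 74 days after the deed — beyond 21 days — so no relation-back applies.
By effective date: F (2022-08-28), A (2022-10-23), E (2022-10-26), G (2022-11-17), C (2023-06-23), B (2024-07-04), D (2024-07-20).
Since D is not senior to E, the subordination leaves the order unchanged.

F, A, E, G, C, B, D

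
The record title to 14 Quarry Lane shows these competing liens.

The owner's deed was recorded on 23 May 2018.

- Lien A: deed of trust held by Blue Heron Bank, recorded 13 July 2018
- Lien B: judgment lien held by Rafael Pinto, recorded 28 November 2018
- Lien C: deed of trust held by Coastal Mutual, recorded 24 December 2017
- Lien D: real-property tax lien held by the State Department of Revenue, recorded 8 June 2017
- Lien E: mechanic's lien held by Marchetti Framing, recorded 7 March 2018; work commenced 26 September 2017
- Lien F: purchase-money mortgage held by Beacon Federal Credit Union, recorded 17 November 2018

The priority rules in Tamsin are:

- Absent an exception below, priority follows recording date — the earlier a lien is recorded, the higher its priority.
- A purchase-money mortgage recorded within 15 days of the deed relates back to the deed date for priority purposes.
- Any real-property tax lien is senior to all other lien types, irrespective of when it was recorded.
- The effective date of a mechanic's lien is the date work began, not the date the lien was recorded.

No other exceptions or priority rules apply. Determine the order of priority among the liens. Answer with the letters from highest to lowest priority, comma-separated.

Effective dates after the stated exceptions: E relates back to 26 September 2017 (work commenced); F was recorded 178 days after the deed — beyond 15 days — so no relation-back applies.
D, as a real-property tax lien, has superpriority and ranks first.
Ordering the rest by effective date: E (26 September 2017), C (24 December 2017), A (13 July 2018), F (17 November 2018), B (28 November 2018).

D, E, C, A, F, B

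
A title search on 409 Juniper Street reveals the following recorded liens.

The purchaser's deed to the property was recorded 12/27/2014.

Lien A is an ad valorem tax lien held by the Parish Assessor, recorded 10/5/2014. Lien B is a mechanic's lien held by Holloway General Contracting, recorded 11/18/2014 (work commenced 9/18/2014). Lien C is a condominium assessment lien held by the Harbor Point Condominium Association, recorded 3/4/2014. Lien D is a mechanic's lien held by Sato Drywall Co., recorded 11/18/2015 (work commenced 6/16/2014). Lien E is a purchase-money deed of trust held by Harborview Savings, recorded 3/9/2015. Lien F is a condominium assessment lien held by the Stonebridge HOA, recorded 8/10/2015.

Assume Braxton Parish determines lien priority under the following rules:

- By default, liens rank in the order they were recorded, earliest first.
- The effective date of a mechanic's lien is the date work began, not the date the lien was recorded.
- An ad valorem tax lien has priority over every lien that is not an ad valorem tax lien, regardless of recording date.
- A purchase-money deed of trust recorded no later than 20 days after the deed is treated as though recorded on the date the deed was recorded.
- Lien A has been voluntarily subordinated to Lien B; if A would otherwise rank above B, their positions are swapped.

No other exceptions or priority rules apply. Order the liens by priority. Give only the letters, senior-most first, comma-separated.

B, C, D, A, E, F

First, effective dates: B is treated as recorded 9/18/2014, the work-commencement date; D relates back to 6/16/2014 (work commenced); E was recorded 72 days after the deed — beyond 20 days — so no relation-back applies.
A is an ad valorem tax lien, so it outranks all other liens regardless of date.
Ordering the rest by effective date: C (3/4/2014), D (6/16/2014), B (9/18/2014), E (3/9/2015), F (8/10/2015).
The subordination applies — A was senior to B — so A and B swap.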